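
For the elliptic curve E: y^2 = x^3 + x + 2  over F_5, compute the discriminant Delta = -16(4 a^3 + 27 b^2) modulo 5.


4 a^3 + 27 b^2 = 4*1^3 + 27*2^2 = 4 + 108 = 112
Delta = -16 * (112) = -1792
Delta mod 5 = 3

Delta = 3 (mod 5)


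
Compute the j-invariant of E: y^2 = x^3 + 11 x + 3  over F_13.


Delta = -16(4 a^3 + 27 b^2) mod 13 = 4
-1728 * (4 a)^3 = -1728 * (4*11)^3 mod 13 = 8
j = 8 * 4^(-1) mod 13 = 2

j = 2 (mod 13)


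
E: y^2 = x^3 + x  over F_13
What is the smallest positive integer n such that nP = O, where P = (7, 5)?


Compute successive multiples of P until we hit O:
  1P = (7, 5)
  2P = (9, 7)
  3P = (11, 4)
  4P = (4, 4)
  5P = (5, 0)
  6P = (4, 9)
  7P = (11, 9)
  8P = (9, 6)
  ... (continuing to 10P)
  10P = O

ord(P) = 10


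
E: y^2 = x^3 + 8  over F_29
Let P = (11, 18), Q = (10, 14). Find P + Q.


P != Q, so use the chord formula.
s = (y2 - y1) / (x2 - x1) = (25) / (28) mod 29 = 4
x3 = s^2 - x1 - x2 mod 29 = 4^2 - 11 - 10 = 24
y3 = s (x1 - x3) - y1 mod 29 = 4 * (11 - 24) - 18 = 17

P + Q = (24, 17)


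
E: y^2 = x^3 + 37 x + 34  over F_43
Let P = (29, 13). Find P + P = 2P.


Doubling: s = (3 x1^2 + a) / (2 y1)
s = (3*29^2 + 37) / (2*13) mod 43 = 29
x3 = s^2 - 2 x1 mod 43 = 29^2 - 2*29 = 9
y3 = s (x1 - x3) - y1 mod 43 = 29 * (29 - 9) - 13 = 8

2P = (9, 8)


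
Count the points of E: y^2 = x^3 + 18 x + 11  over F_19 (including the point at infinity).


For each x in F_19, count y with y^2 = x^3 + 18 x + 11 mod 19:
  x = 0: RHS = 11, y in [7, 12]  -> 2 point(s)
  x = 1: RHS = 11, y in [7, 12]  -> 2 point(s)
  x = 2: RHS = 17, y in [6, 13]  -> 2 point(s)
  x = 3: RHS = 16, y in [4, 15]  -> 2 point(s)
  x = 5: RHS = 17, y in [6, 13]  -> 2 point(s)
  x = 7: RHS = 5, y in [9, 10]  -> 2 point(s)
  x = 9: RHS = 9, y in [3, 16]  -> 2 point(s)
  x = 11: RHS = 1, y in [1, 18]  -> 2 point(s)
  x = 12: RHS = 17, y in [6, 13]  -> 2 point(s)
  x = 14: RHS = 5, y in [9, 10]  -> 2 point(s)
  x = 16: RHS = 6, y in [5, 14]  -> 2 point(s)
  x = 17: RHS = 5, y in [9, 10]  -> 2 point(s)
  x = 18: RHS = 11, y in [7, 12]  -> 2 point(s)
Affine points: 26. Add the point at infinity: total = 27.

#E(F_19) = 27


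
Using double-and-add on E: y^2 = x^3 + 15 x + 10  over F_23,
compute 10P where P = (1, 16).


k = 10 = 1010_2 (binary, LSB first: 0101)
Double-and-add from P = (1, 16):
  bit 0 = 0: acc unchanged = O
  bit 1 = 1: acc = O + (2, 5) = (2, 5)
  bit 2 = 0: acc unchanged = (2, 5)
  bit 3 = 1: acc = (2, 5) + (17, 7) = (17, 16)

10P = (17, 16)


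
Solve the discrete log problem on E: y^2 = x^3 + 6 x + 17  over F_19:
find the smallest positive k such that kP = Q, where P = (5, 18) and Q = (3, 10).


Enumerate multiples of P until we hit Q = (3, 10):
  1P = (5, 18)
  2P = (1, 10)
  3P = (17, 15)
  4P = (3, 10)
Match found at i = 4.

k = 4


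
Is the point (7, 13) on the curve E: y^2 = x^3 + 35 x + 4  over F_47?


Check whether y^2 = x^3 + 35 x + 4 (mod 47) for (x, y) = (7, 13).
LHS: y^2 = 13^2 mod 47 = 28
RHS: x^3 + 35 x + 4 = 7^3 + 35*7 + 4 mod 47 = 28
LHS = RHS

Yes, on the curve


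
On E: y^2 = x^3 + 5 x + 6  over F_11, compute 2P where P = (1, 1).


Doubling: s = (3 x1^2 + a) / (2 y1)
s = (3*1^2 + 5) / (2*1) mod 11 = 4
x3 = s^2 - 2 x1 mod 11 = 4^2 - 2*1 = 3
y3 = s (x1 - x3) - y1 mod 11 = 4 * (1 - 3) - 1 = 2

2P = (3, 2)


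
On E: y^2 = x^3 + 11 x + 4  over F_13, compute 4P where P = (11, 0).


k = 4 = 100_2 (binary, LSB first: 001)
Double-and-add from P = (11, 0):
  bit 0 = 0: acc unchanged = O
  bit 1 = 0: acc unchanged = O
  bit 2 = 1: acc = O + O = O

4P = O


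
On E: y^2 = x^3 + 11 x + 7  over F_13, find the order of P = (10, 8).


Compute successive multiples of P until we hit O:
  1P = (10, 8)
  2P = (9, 9)
  3P = (8, 3)
  4P = (11, 9)
  5P = (6, 9)
  6P = (6, 4)
  7P = (11, 4)
  8P = (8, 10)
  ... (continuing to 11P)
  11P = O

ord(P) = 11


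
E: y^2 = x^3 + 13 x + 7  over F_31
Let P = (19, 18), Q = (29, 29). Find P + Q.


P != Q, so use the chord formula.
s = (y2 - y1) / (x2 - x1) = (11) / (10) mod 31 = 29
x3 = s^2 - x1 - x2 mod 31 = 29^2 - 19 - 29 = 18
y3 = s (x1 - x3) - y1 mod 31 = 29 * (19 - 18) - 18 = 11

P + Q = (18, 11)


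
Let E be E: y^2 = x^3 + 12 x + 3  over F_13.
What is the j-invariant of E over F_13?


Delta = -16(4 a^3 + 27 b^2) mod 13 = 11
-1728 * (4 a)^3 = -1728 * (4*12)^3 mod 13 = 1
j = 1 * 11^(-1) mod 13 = 6

j = 6 (mod 13)


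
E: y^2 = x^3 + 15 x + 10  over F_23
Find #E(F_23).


For each x in F_23, count y with y^2 = x^3 + 15 x + 10 mod 23:
  x = 1: RHS = 3, y in [7, 16]  -> 2 point(s)
  x = 2: RHS = 2, y in [5, 18]  -> 2 point(s)
  x = 3: RHS = 13, y in [6, 17]  -> 2 point(s)
  x = 5: RHS = 3, y in [7, 16]  -> 2 point(s)
  x = 9: RHS = 0, y in [0]  -> 1 point(s)
  x = 12: RHS = 9, y in [3, 20]  -> 2 point(s)
  x = 17: RHS = 3, y in [7, 16]  -> 2 point(s)
  x = 19: RHS = 1, y in [1, 22]  -> 2 point(s)
  x = 21: RHS = 18, y in [8, 15]  -> 2 point(s)
Affine points: 17. Add the point at infinity: total = 18.

#E(F_23) = 18


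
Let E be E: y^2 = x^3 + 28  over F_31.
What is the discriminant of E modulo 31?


4 a^3 + 27 b^2 = 4*0^3 + 27*28^2 = 0 + 21168 = 21168
Delta = -16 * (21168) = -338688
Delta mod 31 = 18

Delta = 18 (mod 31)


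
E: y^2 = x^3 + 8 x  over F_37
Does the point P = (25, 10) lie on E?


Check whether y^2 = x^3 + 8 x + 0 (mod 37) for (x, y) = (25, 10).
LHS: y^2 = 10^2 mod 37 = 26
RHS: x^3 + 8 x + 0 = 25^3 + 8*25 + 0 mod 37 = 26
LHS = RHS

Yes, on the curve


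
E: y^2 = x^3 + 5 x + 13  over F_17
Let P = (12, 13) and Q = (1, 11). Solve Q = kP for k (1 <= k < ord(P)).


Enumerate multiples of P until we hit Q = (1, 11):
  1P = (12, 13)
  2P = (8, 15)
  3P = (10, 3)
  4P = (3, 15)
  5P = (1, 11)
Match found at i = 5.

k = 5


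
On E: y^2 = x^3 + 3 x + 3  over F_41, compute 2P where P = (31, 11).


Doubling: s = (3 x1^2 + a) / (2 y1)
s = (3*31^2 + 3) / (2*11) mod 41 = 38
x3 = s^2 - 2 x1 mod 41 = 38^2 - 2*31 = 29
y3 = s (x1 - x3) - y1 mod 41 = 38 * (31 - 29) - 11 = 24

2P = (29, 24)


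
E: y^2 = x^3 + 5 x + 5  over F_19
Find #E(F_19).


For each x in F_19, count y with y^2 = x^3 + 5 x + 5 mod 19:
  x = 0: RHS = 5, y in [9, 10]  -> 2 point(s)
  x = 1: RHS = 11, y in [7, 12]  -> 2 point(s)
  x = 2: RHS = 4, y in [2, 17]  -> 2 point(s)
  x = 3: RHS = 9, y in [3, 16]  -> 2 point(s)
  x = 6: RHS = 4, y in [2, 17]  -> 2 point(s)
  x = 8: RHS = 6, y in [5, 14]  -> 2 point(s)
  x = 9: RHS = 0, y in [0]  -> 1 point(s)
  x = 11: RHS = 4, y in [2, 17]  -> 2 point(s)
  x = 12: RHS = 7, y in [8, 11]  -> 2 point(s)
  x = 13: RHS = 6, y in [5, 14]  -> 2 point(s)
  x = 14: RHS = 7, y in [8, 11]  -> 2 point(s)
  x = 15: RHS = 16, y in [4, 15]  -> 2 point(s)
  x = 16: RHS = 1, y in [1, 18]  -> 2 point(s)
  x = 17: RHS = 6, y in [5, 14]  -> 2 point(s)
Affine points: 27. Add the point at infinity: total = 28.

#E(F_19) = 28


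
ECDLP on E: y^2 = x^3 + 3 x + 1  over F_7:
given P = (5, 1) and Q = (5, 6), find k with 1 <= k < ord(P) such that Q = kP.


Enumerate multiples of P until we hit Q = (5, 6):
  1P = (5, 1)
  2P = (6, 2)
  3P = (4, 0)
  4P = (6, 5)
  5P = (5, 6)
Match found at i = 5.

k = 5


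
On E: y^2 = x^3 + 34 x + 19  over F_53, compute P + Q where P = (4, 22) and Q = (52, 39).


P != Q, so use the chord formula.
s = (y2 - y1) / (x2 - x1) = (17) / (48) mod 53 = 39
x3 = s^2 - x1 - x2 mod 53 = 39^2 - 4 - 52 = 34
y3 = s (x1 - x3) - y1 mod 53 = 39 * (4 - 34) - 22 = 27

P + Q = (34, 27)


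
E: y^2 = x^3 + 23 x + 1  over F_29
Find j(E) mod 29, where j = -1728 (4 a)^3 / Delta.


Delta = -16(4 a^3 + 27 b^2) mod 29 = 23
-1728 * (4 a)^3 = -1728 * (4*23)^3 mod 29 = 21
j = 21 * 23^(-1) mod 29 = 11

j = 11 (mod 29)


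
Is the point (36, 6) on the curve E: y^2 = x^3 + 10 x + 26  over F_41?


Check whether y^2 = x^3 + 10 x + 26 (mod 41) for (x, y) = (36, 6).
LHS: y^2 = 6^2 mod 41 = 36
RHS: x^3 + 10 x + 26 = 36^3 + 10*36 + 26 mod 41 = 15
LHS != RHS

No, not on the curve


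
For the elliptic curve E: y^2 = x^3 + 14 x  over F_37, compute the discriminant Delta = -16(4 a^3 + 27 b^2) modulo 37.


4 a^3 + 27 b^2 = 4*14^3 + 27*0^2 = 10976 + 0 = 10976
Delta = -16 * (10976) = -175616
Delta mod 37 = 23

Delta = 23 (mod 37)


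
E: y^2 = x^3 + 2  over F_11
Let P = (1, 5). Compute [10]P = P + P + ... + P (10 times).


k = 10 = 1010_2 (binary, LSB first: 0101)
Double-and-add from P = (1, 5):
  bit 0 = 0: acc unchanged = O
  bit 1 = 1: acc = O + (7, 2) = (7, 2)
  bit 2 = 0: acc unchanged = (7, 2)
  bit 3 = 1: acc = (7, 2) + (9, 4) = (7, 9)

10P = (7, 9)


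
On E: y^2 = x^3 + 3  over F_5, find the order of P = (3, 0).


Compute successive multiples of P until we hit O:
  1P = (3, 0)
  2P = O

ord(P) = 2


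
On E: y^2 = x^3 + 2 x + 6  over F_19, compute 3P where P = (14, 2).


k = 3 = 11_2 (binary, LSB first: 11)
Double-and-add from P = (14, 2):
  bit 0 = 1: acc = O + (14, 2) = (14, 2)
  bit 1 = 1: acc = (14, 2) + (16, 7) = (0, 14)

3P = (0, 14)


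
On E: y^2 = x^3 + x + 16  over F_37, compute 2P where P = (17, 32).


Doubling: s = (3 x1^2 + a) / (2 y1)
s = (3*17^2 + 1) / (2*32) mod 37 = 2
x3 = s^2 - 2 x1 mod 37 = 2^2 - 2*17 = 7
y3 = s (x1 - x3) - y1 mod 37 = 2 * (17 - 7) - 32 = 25

2P = (7, 25)


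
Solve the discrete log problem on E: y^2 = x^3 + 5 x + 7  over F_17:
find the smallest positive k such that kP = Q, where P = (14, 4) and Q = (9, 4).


Enumerate multiples of P until we hit Q = (9, 4):
  1P = (14, 4)
  2P = (5, 15)
  3P = (6, 7)
  4P = (16, 1)
  5P = (2, 12)
  6P = (9, 4)
Match found at i = 6.

k = 6


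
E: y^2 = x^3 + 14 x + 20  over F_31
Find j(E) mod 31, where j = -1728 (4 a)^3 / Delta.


Delta = -16(4 a^3 + 27 b^2) mod 31 = 24
-1728 * (4 a)^3 = -1728 * (4*14)^3 mod 31 = 8
j = 8 * 24^(-1) mod 31 = 21

j = 21 (mod 31)


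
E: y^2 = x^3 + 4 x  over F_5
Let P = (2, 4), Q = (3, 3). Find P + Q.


P != Q, so use the chord formula.
s = (y2 - y1) / (x2 - x1) = (4) / (1) mod 5 = 4
x3 = s^2 - x1 - x2 mod 5 = 4^2 - 2 - 3 = 1
y3 = s (x1 - x3) - y1 mod 5 = 4 * (2 - 1) - 4 = 0

P + Q = (1, 0)


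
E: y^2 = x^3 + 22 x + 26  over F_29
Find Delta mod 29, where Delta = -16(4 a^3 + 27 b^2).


4 a^3 + 27 b^2 = 4*22^3 + 27*26^2 = 42592 + 18252 = 60844
Delta = -16 * (60844) = -973504
Delta mod 29 = 26

Delta = 26 (mod 29)


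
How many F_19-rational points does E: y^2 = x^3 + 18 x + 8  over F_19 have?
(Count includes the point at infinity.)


For each x in F_19, count y with y^2 = x^3 + 18 x + 8 mod 19:
  x = 4: RHS = 11, y in [7, 12]  -> 2 point(s)
  x = 6: RHS = 9, y in [3, 16]  -> 2 point(s)
  x = 9: RHS = 6, y in [5, 14]  -> 2 point(s)
  x = 11: RHS = 17, y in [6, 13]  -> 2 point(s)
  x = 13: RHS = 7, y in [8, 11]  -> 2 point(s)
  x = 15: RHS = 5, y in [9, 10]  -> 2 point(s)
Affine points: 12. Add the point at infinity: total = 13.

#E(F_19) = 13


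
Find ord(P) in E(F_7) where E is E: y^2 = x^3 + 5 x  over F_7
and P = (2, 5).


Compute successive multiples of P until we hit O:
  1P = (2, 5)
  2P = (4, 0)
  3P = (2, 2)
  4P = O

ord(P) = 4


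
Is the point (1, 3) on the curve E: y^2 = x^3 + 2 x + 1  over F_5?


Check whether y^2 = x^3 + 2 x + 1 (mod 5) for (x, y) = (1, 3).
LHS: y^2 = 3^2 mod 5 = 4
RHS: x^3 + 2 x + 1 = 1^3 + 2*1 + 1 mod 5 = 4
LHS = RHS

Yes, on the curve


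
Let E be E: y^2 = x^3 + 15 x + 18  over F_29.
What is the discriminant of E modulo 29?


4 a^3 + 27 b^2 = 4*15^3 + 27*18^2 = 13500 + 8748 = 22248
Delta = -16 * (22248) = -355968
Delta mod 29 = 7

Delta = 7 (mod 29)


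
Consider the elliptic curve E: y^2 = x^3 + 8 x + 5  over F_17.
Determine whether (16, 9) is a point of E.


Check whether y^2 = x^3 + 8 x + 5 (mod 17) for (x, y) = (16, 9).
LHS: y^2 = 9^2 mod 17 = 13
RHS: x^3 + 8 x + 5 = 16^3 + 8*16 + 5 mod 17 = 13
LHS = RHS

Yes, on the curve


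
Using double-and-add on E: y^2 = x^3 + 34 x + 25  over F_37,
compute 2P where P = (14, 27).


k = 2 = 10_2 (binary, LSB first: 01)
Double-and-add from P = (14, 27):
  bit 0 = 0: acc unchanged = O
  bit 1 = 1: acc = O + (2, 29) = (2, 29)

2P = (2, 29)


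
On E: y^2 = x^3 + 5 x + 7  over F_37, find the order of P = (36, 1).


Compute successive multiples of P until we hit O:
  1P = (36, 1)
  2P = (18, 34)
  3P = (10, 13)
  4P = (35, 27)
  5P = (13, 30)
  6P = (14, 34)
  7P = (17, 26)
  8P = (5, 3)
  ... (continuing to 45P)
  45P = O

ord(P) = 45


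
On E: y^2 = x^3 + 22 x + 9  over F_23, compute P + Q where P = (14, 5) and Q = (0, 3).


P != Q, so use the chord formula.
s = (y2 - y1) / (x2 - x1) = (21) / (9) mod 23 = 10
x3 = s^2 - x1 - x2 mod 23 = 10^2 - 14 - 0 = 17
y3 = s (x1 - x3) - y1 mod 23 = 10 * (14 - 17) - 5 = 11

P + Q = (17, 11)


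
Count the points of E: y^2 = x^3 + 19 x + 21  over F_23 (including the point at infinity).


For each x in F_23, count y with y^2 = x^3 + 19 x + 21 mod 23:
  x = 1: RHS = 18, y in [8, 15]  -> 2 point(s)
  x = 3: RHS = 13, y in [6, 17]  -> 2 point(s)
  x = 4: RHS = 0, y in [0]  -> 1 point(s)
  x = 6: RHS = 6, y in [11, 12]  -> 2 point(s)
  x = 8: RHS = 18, y in [8, 15]  -> 2 point(s)
  x = 9: RHS = 1, y in [1, 22]  -> 2 point(s)
  x = 13: RHS = 4, y in [2, 21]  -> 2 point(s)
  x = 14: RHS = 18, y in [8, 15]  -> 2 point(s)
  x = 15: RHS = 1, y in [1, 22]  -> 2 point(s)
  x = 17: RHS = 13, y in [6, 17]  -> 2 point(s)
  x = 18: RHS = 8, y in [10, 13]  -> 2 point(s)
  x = 20: RHS = 6, y in [11, 12]  -> 2 point(s)
  x = 22: RHS = 1, y in [1, 22]  -> 2 point(s)
Affine points: 25. Add the point at infinity: total = 26.

#E(F_23) = 26


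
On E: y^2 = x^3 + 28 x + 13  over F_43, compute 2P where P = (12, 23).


Doubling: s = (3 x1^2 + a) / (2 y1)
s = (3*12^2 + 28) / (2*23) mod 43 = 10
x3 = s^2 - 2 x1 mod 43 = 10^2 - 2*12 = 33
y3 = s (x1 - x3) - y1 mod 43 = 10 * (12 - 33) - 23 = 25

2P = (33, 25)


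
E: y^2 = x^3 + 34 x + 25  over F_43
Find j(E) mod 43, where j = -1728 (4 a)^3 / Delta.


Delta = -16(4 a^3 + 27 b^2) mod 43 = 41
-1728 * (4 a)^3 = -1728 * (4*34)^3 mod 43 = 8
j = 8 * 41^(-1) mod 43 = 39

j = 39 (mod 43)


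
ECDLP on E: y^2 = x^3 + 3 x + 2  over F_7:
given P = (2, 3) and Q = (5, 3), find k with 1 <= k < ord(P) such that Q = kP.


Enumerate multiples of P until we hit Q = (5, 3):
  1P = (2, 3)
  2P = (4, 6)
  3P = (5, 3)
Match found at i = 3.

k = 3


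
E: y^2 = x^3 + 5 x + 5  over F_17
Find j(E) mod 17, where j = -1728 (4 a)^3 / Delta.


Delta = -16(4 a^3 + 27 b^2) mod 17 = 2
-1728 * (4 a)^3 = -1728 * (4*5)^3 mod 17 = 9
j = 9 * 2^(-1) mod 17 = 13

j = 13 (mod 17)


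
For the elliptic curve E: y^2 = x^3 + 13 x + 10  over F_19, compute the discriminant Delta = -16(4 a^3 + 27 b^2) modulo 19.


4 a^3 + 27 b^2 = 4*13^3 + 27*10^2 = 8788 + 2700 = 11488
Delta = -16 * (11488) = -183808
Delta mod 19 = 17

Delta = 17 (mod 19)


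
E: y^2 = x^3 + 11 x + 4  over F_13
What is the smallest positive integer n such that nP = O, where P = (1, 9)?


Compute successive multiples of P until we hit O:
  1P = (1, 9)
  2P = (10, 10)
  3P = (11, 0)
  4P = (10, 3)
  5P = (1, 4)
  6P = O

ord(P) = 6


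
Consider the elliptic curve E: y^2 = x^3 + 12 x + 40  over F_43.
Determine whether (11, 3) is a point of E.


Check whether y^2 = x^3 + 12 x + 40 (mod 43) for (x, y) = (11, 3).
LHS: y^2 = 3^2 mod 43 = 9
RHS: x^3 + 12 x + 40 = 11^3 + 12*11 + 40 mod 43 = 41
LHS != RHS

No, not on the curve


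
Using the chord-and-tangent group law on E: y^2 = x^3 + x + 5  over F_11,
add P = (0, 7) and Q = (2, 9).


P != Q, so use the chord formula.
s = (y2 - y1) / (x2 - x1) = (2) / (2) mod 11 = 1
x3 = s^2 - x1 - x2 mod 11 = 1^2 - 0 - 2 = 10
y3 = s (x1 - x3) - y1 mod 11 = 1 * (0 - 10) - 7 = 5

P + Q = (10, 5)


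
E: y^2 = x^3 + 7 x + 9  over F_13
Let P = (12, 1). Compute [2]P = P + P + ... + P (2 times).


k = 2 = 10_2 (binary, LSB first: 01)
Double-and-add from P = (12, 1):
  bit 0 = 0: acc unchanged = O
  bit 1 = 1: acc = O + (1, 2) = (1, 2)

2P = (1, 2)


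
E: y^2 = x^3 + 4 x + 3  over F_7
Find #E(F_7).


For each x in F_7, count y with y^2 = x^3 + 4 x + 3 mod 7:
  x = 1: RHS = 1, y in [1, 6]  -> 2 point(s)
  x = 3: RHS = 0, y in [0]  -> 1 point(s)
  x = 5: RHS = 1, y in [1, 6]  -> 2 point(s)
Affine points: 5. Add the point at infinity: total = 6.

#E(F_7) = 6


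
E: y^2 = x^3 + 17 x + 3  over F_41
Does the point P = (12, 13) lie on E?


Check whether y^2 = x^3 + 17 x + 3 (mod 41) for (x, y) = (12, 13).
LHS: y^2 = 13^2 mod 41 = 5
RHS: x^3 + 17 x + 3 = 12^3 + 17*12 + 3 mod 41 = 8
LHS != RHS

No, not on the curve


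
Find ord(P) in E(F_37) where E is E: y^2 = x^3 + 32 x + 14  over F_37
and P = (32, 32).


Compute successive multiples of P until we hit O:
  1P = (32, 32)
  2P = (22, 9)
  3P = (19, 9)
  4P = (20, 12)
  5P = (33, 28)
  6P = (25, 14)
  7P = (7, 27)
  8P = (1, 26)
  ... (continuing to 44P)
  44P = O

ord(P) = 44


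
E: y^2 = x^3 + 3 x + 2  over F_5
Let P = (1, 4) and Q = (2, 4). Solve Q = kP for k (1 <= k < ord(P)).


Enumerate multiples of P until we hit Q = (2, 4):
  1P = (1, 4)
  2P = (2, 4)
Match found at i = 2.

k = 2


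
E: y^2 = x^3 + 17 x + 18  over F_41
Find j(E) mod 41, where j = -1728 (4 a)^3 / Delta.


Delta = -16(4 a^3 + 27 b^2) mod 41 = 3
-1728 * (4 a)^3 = -1728 * (4*17)^3 mod 41 = 23
j = 23 * 3^(-1) mod 41 = 35

j = 35 (mod 41)


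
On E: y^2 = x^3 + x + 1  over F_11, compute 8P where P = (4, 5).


k = 8 = 1000_2 (binary, LSB first: 0001)
Double-and-add from P = (4, 5):
  bit 0 = 0: acc unchanged = O
  bit 1 = 0: acc unchanged = O
  bit 2 = 0: acc unchanged = O
  bit 3 = 1: acc = O + (3, 3) = (3, 3)

8P = (3, 3)


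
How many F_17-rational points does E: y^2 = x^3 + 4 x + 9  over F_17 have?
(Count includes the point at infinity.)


For each x in F_17, count y with y^2 = x^3 + 4 x + 9 mod 17:
  x = 0: RHS = 9, y in [3, 14]  -> 2 point(s)
  x = 2: RHS = 8, y in [5, 12]  -> 2 point(s)
  x = 4: RHS = 4, y in [2, 15]  -> 2 point(s)
  x = 5: RHS = 1, y in [1, 16]  -> 2 point(s)
  x = 8: RHS = 9, y in [3, 14]  -> 2 point(s)
  x = 9: RHS = 9, y in [3, 14]  -> 2 point(s)
  x = 12: RHS = 0, y in [0]  -> 1 point(s)
  x = 14: RHS = 4, y in [2, 15]  -> 2 point(s)
  x = 16: RHS = 4, y in [2, 15]  -> 2 point(s)
Affine points: 17. Add the point at infinity: total = 18.

#E(F_17) = 18


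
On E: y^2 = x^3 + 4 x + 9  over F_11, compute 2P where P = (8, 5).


Doubling: s = (3 x1^2 + a) / (2 y1)
s = (3*8^2 + 4) / (2*5) mod 11 = 2
x3 = s^2 - 2 x1 mod 11 = 2^2 - 2*8 = 10
y3 = s (x1 - x3) - y1 mod 11 = 2 * (8 - 10) - 5 = 2

2P = (10, 2)


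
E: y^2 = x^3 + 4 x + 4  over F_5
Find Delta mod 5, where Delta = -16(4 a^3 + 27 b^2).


4 a^3 + 27 b^2 = 4*4^3 + 27*4^2 = 256 + 432 = 688
Delta = -16 * (688) = -11008
Delta mod 5 = 2

Delta = 2 (mod 5)


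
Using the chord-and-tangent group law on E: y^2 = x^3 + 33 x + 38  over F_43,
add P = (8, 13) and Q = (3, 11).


P != Q, so use the chord formula.
s = (y2 - y1) / (x2 - x1) = (41) / (38) mod 43 = 9
x3 = s^2 - x1 - x2 mod 43 = 9^2 - 8 - 3 = 27
y3 = s (x1 - x3) - y1 mod 43 = 9 * (8 - 27) - 13 = 31

P + Q = (27, 31)


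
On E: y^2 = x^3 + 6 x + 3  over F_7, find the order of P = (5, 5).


Compute successive multiples of P until we hit O:
  1P = (5, 5)
  2P = (5, 2)
  3P = O

ord(P) = 3


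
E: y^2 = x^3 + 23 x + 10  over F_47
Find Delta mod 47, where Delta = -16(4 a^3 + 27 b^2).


4 a^3 + 27 b^2 = 4*23^3 + 27*10^2 = 48668 + 2700 = 51368
Delta = -16 * (51368) = -821888
Delta mod 47 = 1

Delta = 1 (mod 47)


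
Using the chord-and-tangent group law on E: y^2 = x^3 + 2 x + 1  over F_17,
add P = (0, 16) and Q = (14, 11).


P != Q, so use the chord formula.
s = (y2 - y1) / (x2 - x1) = (12) / (14) mod 17 = 13
x3 = s^2 - x1 - x2 mod 17 = 13^2 - 0 - 14 = 2
y3 = s (x1 - x3) - y1 mod 17 = 13 * (0 - 2) - 16 = 9

P + Q = (2, 9)


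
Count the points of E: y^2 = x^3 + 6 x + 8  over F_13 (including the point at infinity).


For each x in F_13, count y with y^2 = x^3 + 6 x + 8 mod 13:
  x = 3: RHS = 1, y in [1, 12]  -> 2 point(s)
  x = 6: RHS = 0, y in [0]  -> 1 point(s)
  x = 7: RHS = 3, y in [4, 9]  -> 2 point(s)
  x = 8: RHS = 9, y in [3, 10]  -> 2 point(s)
  x = 11: RHS = 1, y in [1, 12]  -> 2 point(s)
  x = 12: RHS = 1, y in [1, 12]  -> 2 point(s)
Affine points: 11. Add the point at infinity: total = 12.

#E(F_13) = 12


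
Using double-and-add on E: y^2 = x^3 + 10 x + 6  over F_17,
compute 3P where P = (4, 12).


k = 3 = 11_2 (binary, LSB first: 11)
Double-and-add from P = (4, 12):
  bit 0 = 1: acc = O + (4, 12) = (4, 12)
  bit 1 = 1: acc = (4, 12) + (10, 16) = (11, 6)

3P = (11, 6)


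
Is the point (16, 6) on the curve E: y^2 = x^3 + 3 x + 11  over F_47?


Check whether y^2 = x^3 + 3 x + 11 (mod 47) for (x, y) = (16, 6).
LHS: y^2 = 6^2 mod 47 = 36
RHS: x^3 + 3 x + 11 = 16^3 + 3*16 + 11 mod 47 = 19
LHS != RHS

No, not on the curve


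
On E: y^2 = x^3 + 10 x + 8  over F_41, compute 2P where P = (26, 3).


Doubling: s = (3 x1^2 + a) / (2 y1)
s = (3*26^2 + 10) / (2*3) mod 41 = 39
x3 = s^2 - 2 x1 mod 41 = 39^2 - 2*26 = 34
y3 = s (x1 - x3) - y1 mod 41 = 39 * (26 - 34) - 3 = 13

2P = (34, 13)


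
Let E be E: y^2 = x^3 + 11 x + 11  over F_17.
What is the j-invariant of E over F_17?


Delta = -16(4 a^3 + 27 b^2) mod 17 = 6
-1728 * (4 a)^3 = -1728 * (4*11)^3 mod 17 = 16
j = 16 * 6^(-1) mod 17 = 14

j = 14 (mod 17)


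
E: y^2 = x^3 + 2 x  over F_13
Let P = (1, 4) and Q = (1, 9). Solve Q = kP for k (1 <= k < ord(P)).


Enumerate multiples of P until we hit Q = (1, 9):
  1P = (1, 4)
  2P = (12, 7)
  3P = (12, 6)
  4P = (1, 9)
Match found at i = 4.

k = 4


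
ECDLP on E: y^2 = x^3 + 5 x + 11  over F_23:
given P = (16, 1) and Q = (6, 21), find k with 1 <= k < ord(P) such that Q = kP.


Enumerate multiples of P until we hit Q = (6, 21):
  1P = (16, 1)
  2P = (17, 15)
  3P = (2, 11)
  4P = (21, 19)
  5P = (10, 16)
  6P = (9, 16)
  7P = (4, 16)
  8P = (6, 21)
Match found at i = 8.

k = 8


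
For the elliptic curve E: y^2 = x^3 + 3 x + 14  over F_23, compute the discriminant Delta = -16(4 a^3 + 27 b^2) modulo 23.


4 a^3 + 27 b^2 = 4*3^3 + 27*14^2 = 108 + 5292 = 5400
Delta = -16 * (5400) = -86400
Delta mod 23 = 11

Delta = 11 (mod 23)


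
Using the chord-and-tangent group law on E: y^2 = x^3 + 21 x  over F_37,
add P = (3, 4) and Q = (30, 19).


P != Q, so use the chord formula.
s = (y2 - y1) / (x2 - x1) = (15) / (27) mod 37 = 17
x3 = s^2 - x1 - x2 mod 37 = 17^2 - 3 - 30 = 34
y3 = s (x1 - x3) - y1 mod 37 = 17 * (3 - 34) - 4 = 24

P + Q = (34, 24)


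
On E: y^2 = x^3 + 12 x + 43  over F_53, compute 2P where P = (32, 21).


Doubling: s = (3 x1^2 + a) / (2 y1)
s = (3*32^2 + 12) / (2*21) mod 53 = 28
x3 = s^2 - 2 x1 mod 53 = 28^2 - 2*32 = 31
y3 = s (x1 - x3) - y1 mod 53 = 28 * (32 - 31) - 21 = 7

2P = (31, 7)


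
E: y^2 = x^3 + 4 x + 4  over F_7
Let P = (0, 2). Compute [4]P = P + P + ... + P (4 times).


k = 4 = 100_2 (binary, LSB first: 001)
Double-and-add from P = (0, 2):
  bit 0 = 0: acc unchanged = O
  bit 1 = 0: acc unchanged = O
  bit 2 = 1: acc = O + (5, 3) = (5, 3)

4P = (5, 3)


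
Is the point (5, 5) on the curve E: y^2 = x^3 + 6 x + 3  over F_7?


Check whether y^2 = x^3 + 6 x + 3 (mod 7) for (x, y) = (5, 5).
LHS: y^2 = 5^2 mod 7 = 4
RHS: x^3 + 6 x + 3 = 5^3 + 6*5 + 3 mod 7 = 4
LHS = RHS

Yes, on the curve


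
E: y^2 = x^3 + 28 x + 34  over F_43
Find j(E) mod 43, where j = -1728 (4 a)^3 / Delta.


Delta = -16(4 a^3 + 27 b^2) mod 43 = 21
-1728 * (4 a)^3 = -1728 * (4*28)^3 mod 43 = 2
j = 2 * 21^(-1) mod 43 = 39

j = 39 (mod 43)


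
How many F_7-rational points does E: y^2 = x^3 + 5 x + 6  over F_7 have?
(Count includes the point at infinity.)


For each x in F_7, count y with y^2 = x^3 + 5 x + 6 mod 7:
  x = 5: RHS = 2, y in [3, 4]  -> 2 point(s)
  x = 6: RHS = 0, y in [0]  -> 1 point(s)
Affine points: 3. Add the point at infinity: total = 4.

#E(F_7) = 4


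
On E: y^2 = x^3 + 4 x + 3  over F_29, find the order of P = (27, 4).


Compute successive multiples of P until we hit O:
  1P = (27, 4)
  2P = (8, 5)
  3P = (3, 10)
  4P = (19, 23)
  5P = (19, 6)
  6P = (3, 19)
  7P = (8, 24)
  8P = (27, 25)
  ... (continuing to 9P)
  9P = O

ord(P) = 9


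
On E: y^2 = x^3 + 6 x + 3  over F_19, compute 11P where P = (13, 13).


k = 11 = 1011_2 (binary, LSB first: 1101)
Double-and-add from P = (13, 13):
  bit 0 = 1: acc = O + (13, 13) = (13, 13)
  bit 1 = 1: acc = (13, 13) + (12, 6) = (5, 5)
  bit 2 = 0: acc unchanged = (5, 5)
  bit 3 = 1: acc = (5, 5) + (2, 2) = (13, 6)

11P = (13, 6)


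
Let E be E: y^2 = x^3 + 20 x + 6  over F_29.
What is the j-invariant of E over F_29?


Delta = -16(4 a^3 + 27 b^2) mod 29 = 16
-1728 * (4 a)^3 = -1728 * (4*20)^3 mod 29 = 2
j = 2 * 16^(-1) mod 29 = 11

j = 11 (mod 29)


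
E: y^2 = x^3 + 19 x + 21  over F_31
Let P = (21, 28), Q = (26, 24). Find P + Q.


P != Q, so use the chord formula.
s = (y2 - y1) / (x2 - x1) = (27) / (5) mod 31 = 24
x3 = s^2 - x1 - x2 mod 31 = 24^2 - 21 - 26 = 2
y3 = s (x1 - x3) - y1 mod 31 = 24 * (21 - 2) - 28 = 25

P + Q = (2, 25)


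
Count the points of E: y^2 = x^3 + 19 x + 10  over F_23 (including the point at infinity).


For each x in F_23, count y with y^2 = x^3 + 19 x + 10 mod 23:
  x = 3: RHS = 2, y in [5, 18]  -> 2 point(s)
  x = 4: RHS = 12, y in [9, 14]  -> 2 point(s)
  x = 5: RHS = 0, y in [0]  -> 1 point(s)
  x = 6: RHS = 18, y in [8, 15]  -> 2 point(s)
  x = 7: RHS = 3, y in [7, 16]  -> 2 point(s)
  x = 9: RHS = 13, y in [6, 17]  -> 2 point(s)
  x = 10: RHS = 4, y in [2, 21]  -> 2 point(s)
  x = 11: RHS = 9, y in [3, 20]  -> 2 point(s)
  x = 13: RHS = 16, y in [4, 19]  -> 2 point(s)
  x = 15: RHS = 13, y in [6, 17]  -> 2 point(s)
  x = 17: RHS = 2, y in [5, 18]  -> 2 point(s)
  x = 19: RHS = 8, y in [10, 13]  -> 2 point(s)
  x = 20: RHS = 18, y in [8, 15]  -> 2 point(s)
  x = 22: RHS = 13, y in [6, 17]  -> 2 point(s)
Affine points: 27. Add the point at infinity: total = 28.

#E(F_23) = 28


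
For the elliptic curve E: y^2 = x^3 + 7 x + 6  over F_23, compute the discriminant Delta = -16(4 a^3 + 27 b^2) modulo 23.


4 a^3 + 27 b^2 = 4*7^3 + 27*6^2 = 1372 + 972 = 2344
Delta = -16 * (2344) = -37504
Delta mod 23 = 9

Delta = 9 (mod 23)


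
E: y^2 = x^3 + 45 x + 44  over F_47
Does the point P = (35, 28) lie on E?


Check whether y^2 = x^3 + 45 x + 44 (mod 47) for (x, y) = (35, 28).
LHS: y^2 = 28^2 mod 47 = 32
RHS: x^3 + 45 x + 44 = 35^3 + 45*35 + 44 mod 47 = 32
LHS = RHS

Yes, on the curve


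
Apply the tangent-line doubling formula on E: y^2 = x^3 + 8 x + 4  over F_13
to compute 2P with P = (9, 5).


Doubling: s = (3 x1^2 + a) / (2 y1)
s = (3*9^2 + 8) / (2*5) mod 13 = 3
x3 = s^2 - 2 x1 mod 13 = 3^2 - 2*9 = 4
y3 = s (x1 - x3) - y1 mod 13 = 3 * (9 - 4) - 5 = 10

2P = (4, 10)


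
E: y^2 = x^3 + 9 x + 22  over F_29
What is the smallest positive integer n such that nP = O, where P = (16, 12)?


Compute successive multiples of P until we hit O:
  1P = (16, 12)
  2P = (17, 10)
  3P = (0, 14)
  4P = (18, 10)
  5P = (25, 26)
  6P = (23, 19)
  7P = (20, 13)
  8P = (13, 25)
  ... (continuing to 31P)
  31P = O

ord(P) = 31


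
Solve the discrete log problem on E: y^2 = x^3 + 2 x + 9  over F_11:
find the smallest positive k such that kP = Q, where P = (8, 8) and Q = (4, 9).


Enumerate multiples of P until we hit Q = (4, 9):
  1P = (8, 8)
  2P = (4, 2)
  3P = (4, 9)
Match found at i = 3.

k = 3


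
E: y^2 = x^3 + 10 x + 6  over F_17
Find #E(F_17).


For each x in F_17, count y with y^2 = x^3 + 10 x + 6 mod 17:
  x = 1: RHS = 0, y in [0]  -> 1 point(s)
  x = 2: RHS = 0, y in [0]  -> 1 point(s)
  x = 4: RHS = 8, y in [5, 12]  -> 2 point(s)
  x = 9: RHS = 9, y in [3, 14]  -> 2 point(s)
  x = 10: RHS = 1, y in [1, 16]  -> 2 point(s)
  x = 11: RHS = 2, y in [6, 11]  -> 2 point(s)
  x = 12: RHS = 1, y in [1, 16]  -> 2 point(s)
  x = 13: RHS = 4, y in [2, 15]  -> 2 point(s)
  x = 14: RHS = 0, y in [0]  -> 1 point(s)
Affine points: 15. Add the point at infinity: total = 16.

#E(F_17) = 16


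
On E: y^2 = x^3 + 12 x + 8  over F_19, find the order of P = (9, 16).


Compute successive multiples of P until we hit O:
  1P = (9, 16)
  2P = (7, 13)
  3P = (10, 11)
  4P = (6, 7)
  5P = (13, 10)
  6P = (4, 5)
  7P = (4, 14)
  8P = (13, 9)
  ... (continuing to 13P)
  13P = O

ord(P) = 13


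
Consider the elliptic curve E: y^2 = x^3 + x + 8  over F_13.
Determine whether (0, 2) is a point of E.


Check whether y^2 = x^3 + 1 x + 8 (mod 13) for (x, y) = (0, 2).
LHS: y^2 = 2^2 mod 13 = 4
RHS: x^3 + 1 x + 8 = 0^3 + 1*0 + 8 mod 13 = 8
LHS != RHS

No, not on the curve


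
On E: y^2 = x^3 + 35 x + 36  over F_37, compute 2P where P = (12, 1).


Doubling: s = (3 x1^2 + a) / (2 y1)
s = (3*12^2 + 35) / (2*1) mod 37 = 30
x3 = s^2 - 2 x1 mod 37 = 30^2 - 2*12 = 25
y3 = s (x1 - x3) - y1 mod 37 = 30 * (12 - 25) - 1 = 16

2P = (25, 16)


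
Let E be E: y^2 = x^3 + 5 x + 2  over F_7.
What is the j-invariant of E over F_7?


Delta = -16(4 a^3 + 27 b^2) mod 7 = 2
-1728 * (4 a)^3 = -1728 * (4*5)^3 mod 7 = 6
j = 6 * 2^(-1) mod 7 = 3

j = 3 (mod 7)


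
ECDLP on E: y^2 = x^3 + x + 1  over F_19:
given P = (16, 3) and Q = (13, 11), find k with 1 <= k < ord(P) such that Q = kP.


Enumerate multiples of P until we hit Q = (13, 11):
  1P = (16, 3)
  2P = (13, 11)
Match found at i = 2.

k = 2


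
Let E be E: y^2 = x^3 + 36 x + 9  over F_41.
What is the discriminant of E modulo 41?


4 a^3 + 27 b^2 = 4*36^3 + 27*9^2 = 186624 + 2187 = 188811
Delta = -16 * (188811) = -3020976
Delta mod 41 = 27

Delta = 27 (mod 41)


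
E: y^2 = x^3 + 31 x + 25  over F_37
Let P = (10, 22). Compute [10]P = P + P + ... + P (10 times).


k = 10 = 1010_2 (binary, LSB first: 0101)
Double-and-add from P = (10, 22):
  bit 0 = 0: acc unchanged = O
  bit 1 = 1: acc = O + (5, 3) = (5, 3)
  bit 2 = 0: acc unchanged = (5, 3)
  bit 3 = 1: acc = (5, 3) + (7, 20) = (14, 13)

10P = (14, 13)


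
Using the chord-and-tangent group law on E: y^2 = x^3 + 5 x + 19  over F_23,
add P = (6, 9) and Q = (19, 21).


P != Q, so use the chord formula.
s = (y2 - y1) / (x2 - x1) = (12) / (13) mod 23 = 8
x3 = s^2 - x1 - x2 mod 23 = 8^2 - 6 - 19 = 16
y3 = s (x1 - x3) - y1 mod 23 = 8 * (6 - 16) - 9 = 3

P + Q = (16, 3)


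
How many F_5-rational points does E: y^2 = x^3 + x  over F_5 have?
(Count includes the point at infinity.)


For each x in F_5, count y with y^2 = x^3 + 1 x + 0 mod 5:
  x = 0: RHS = 0, y in [0]  -> 1 point(s)
  x = 2: RHS = 0, y in [0]  -> 1 point(s)
  x = 3: RHS = 0, y in [0]  -> 1 point(s)
Affine points: 3. Add the point at infinity: total = 4.

#E(F_5) = 4


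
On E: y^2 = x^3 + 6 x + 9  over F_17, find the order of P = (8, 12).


Compute successive multiples of P until we hit O:
  1P = (8, 12)
  2P = (0, 3)
  3P = (10, 7)
  4P = (1, 13)
  5P = (16, 11)
  6P = (14, 10)
  7P = (14, 7)
  8P = (16, 6)
  ... (continuing to 13P)
  13P = O

ord(P) = 13


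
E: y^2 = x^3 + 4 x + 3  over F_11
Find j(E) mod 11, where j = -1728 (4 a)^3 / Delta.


Delta = -16(4 a^3 + 27 b^2) mod 11 = 2
-1728 * (4 a)^3 = -1728 * (4*4)^3 mod 11 = 7
j = 7 * 2^(-1) mod 11 = 9

j = 9 (mod 11)


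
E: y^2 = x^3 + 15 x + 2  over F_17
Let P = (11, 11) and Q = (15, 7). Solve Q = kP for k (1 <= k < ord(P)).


Enumerate multiples of P until we hit Q = (15, 7):
  1P = (11, 11)
  2P = (14, 7)
  3P = (7, 12)
  4P = (15, 7)
Match found at i = 4.

k = 4


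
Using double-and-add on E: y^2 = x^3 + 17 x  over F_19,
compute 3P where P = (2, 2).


k = 3 = 11_2 (binary, LSB first: 11)
Double-and-add from P = (2, 2):
  bit 0 = 1: acc = O + (2, 2) = (2, 2)
  bit 1 = 1: acc = (2, 2) + (7, 14) = (15, 1)

3P = (15, 1)


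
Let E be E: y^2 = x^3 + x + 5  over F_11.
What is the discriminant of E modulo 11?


4 a^3 + 27 b^2 = 4*1^3 + 27*5^2 = 4 + 675 = 679
Delta = -16 * (679) = -10864
Delta mod 11 = 4

Delta = 4 (mod 11)


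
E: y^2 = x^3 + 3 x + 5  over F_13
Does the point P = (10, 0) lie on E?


Check whether y^2 = x^3 + 3 x + 5 (mod 13) for (x, y) = (10, 0).
LHS: y^2 = 0^2 mod 13 = 0
RHS: x^3 + 3 x + 5 = 10^3 + 3*10 + 5 mod 13 = 8
LHS != RHS

No, not on the curve


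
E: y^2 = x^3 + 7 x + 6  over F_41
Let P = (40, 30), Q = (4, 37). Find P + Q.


P != Q, so use the chord formula.
s = (y2 - y1) / (x2 - x1) = (7) / (5) mod 41 = 26
x3 = s^2 - x1 - x2 mod 41 = 26^2 - 40 - 4 = 17
y3 = s (x1 - x3) - y1 mod 41 = 26 * (40 - 17) - 30 = 35

P + Q = (17, 35)


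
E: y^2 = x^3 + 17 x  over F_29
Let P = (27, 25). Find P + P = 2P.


Doubling: s = (3 x1^2 + a) / (2 y1)
s = (3*27^2 + 17) / (2*25) mod 29 = 0
x3 = s^2 - 2 x1 mod 29 = 0^2 - 2*27 = 4
y3 = s (x1 - x3) - y1 mod 29 = 0 * (27 - 4) - 25 = 4

2P = (4, 4)


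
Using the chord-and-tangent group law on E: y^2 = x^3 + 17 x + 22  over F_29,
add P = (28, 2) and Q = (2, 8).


P != Q, so use the chord formula.
s = (y2 - y1) / (x2 - x1) = (6) / (3) mod 29 = 2
x3 = s^2 - x1 - x2 mod 29 = 2^2 - 28 - 2 = 3
y3 = s (x1 - x3) - y1 mod 29 = 2 * (28 - 3) - 2 = 19

P + Q = (3, 19)


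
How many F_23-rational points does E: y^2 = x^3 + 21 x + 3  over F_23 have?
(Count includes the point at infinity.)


For each x in F_23, count y with y^2 = x^3 + 21 x + 3 mod 23:
  x = 0: RHS = 3, y in [7, 16]  -> 2 point(s)
  x = 1: RHS = 2, y in [5, 18]  -> 2 point(s)
  x = 3: RHS = 1, y in [1, 22]  -> 2 point(s)
  x = 4: RHS = 13, y in [6, 17]  -> 2 point(s)
  x = 5: RHS = 3, y in [7, 16]  -> 2 point(s)
  x = 6: RHS = 0, y in [0]  -> 1 point(s)
  x = 8: RHS = 16, y in [4, 19]  -> 2 point(s)
  x = 9: RHS = 1, y in [1, 22]  -> 2 point(s)
  x = 11: RHS = 1, y in [1, 22]  -> 2 point(s)
  x = 13: RHS = 12, y in [9, 14]  -> 2 point(s)
  x = 15: RHS = 13, y in [6, 17]  -> 2 point(s)
  x = 17: RHS = 6, y in [11, 12]  -> 2 point(s)
  x = 18: RHS = 3, y in [7, 16]  -> 2 point(s)
  x = 19: RHS = 16, y in [4, 19]  -> 2 point(s)
  x = 22: RHS = 4, y in [2, 21]  -> 2 point(s)
Affine points: 29. Add the point at infinity: total = 30.

#E(F_23) = 30


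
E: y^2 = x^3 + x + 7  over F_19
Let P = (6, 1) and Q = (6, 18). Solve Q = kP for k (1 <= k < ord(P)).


Enumerate multiples of P until we hit Q = (6, 18):
  1P = (6, 1)
  2P = (18, 10)
  3P = (11, 0)
  4P = (18, 9)
  5P = (6, 18)
Match found at i = 5.

k = 5


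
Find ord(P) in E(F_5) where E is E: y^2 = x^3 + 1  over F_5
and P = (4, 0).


Compute successive multiples of P until we hit O:
  1P = (4, 0)
  2P = O

ord(P) = 2


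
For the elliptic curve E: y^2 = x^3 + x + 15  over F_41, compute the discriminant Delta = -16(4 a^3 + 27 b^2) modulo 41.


4 a^3 + 27 b^2 = 4*1^3 + 27*15^2 = 4 + 6075 = 6079
Delta = -16 * (6079) = -97264
Delta mod 41 = 29

Delta = 29 (mod 41)


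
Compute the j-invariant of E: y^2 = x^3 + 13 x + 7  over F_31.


Delta = -16(4 a^3 + 27 b^2) mod 31 = 13
-1728 * (4 a)^3 = -1728 * (4*13)^3 mod 31 = 29
j = 29 * 13^(-1) mod 31 = 7

j = 7 (mod 31)


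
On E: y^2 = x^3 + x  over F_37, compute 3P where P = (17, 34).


k = 3 = 11_2 (binary, LSB first: 11)
Double-and-add from P = (17, 34):
  bit 0 = 1: acc = O + (17, 34) = (17, 34)
  bit 1 = 1: acc = (17, 34) + (10, 14) = (31, 0)

3P = (31, 0)


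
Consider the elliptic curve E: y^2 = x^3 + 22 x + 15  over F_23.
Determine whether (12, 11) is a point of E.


Check whether y^2 = x^3 + 22 x + 15 (mod 23) for (x, y) = (12, 11).
LHS: y^2 = 11^2 mod 23 = 6
RHS: x^3 + 22 x + 15 = 12^3 + 22*12 + 15 mod 23 = 6
LHS = RHS

Yes, on the curve


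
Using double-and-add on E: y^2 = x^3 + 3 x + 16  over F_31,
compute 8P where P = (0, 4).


k = 8 = 1000_2 (binary, LSB first: 0001)
Double-and-add from P = (0, 4):
  bit 0 = 0: acc unchanged = O
  bit 1 = 0: acc unchanged = O
  bit 2 = 0: acc unchanged = O
  bit 3 = 1: acc = O + (23, 10) = (23, 10)

8P = (23, 10)


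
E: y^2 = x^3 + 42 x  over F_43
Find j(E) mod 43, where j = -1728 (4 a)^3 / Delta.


Delta = -16(4 a^3 + 27 b^2) mod 43 = 21
-1728 * (4 a)^3 = -1728 * (4*42)^3 mod 43 = 39
j = 39 * 21^(-1) mod 43 = 8

j = 8 (mod 43)


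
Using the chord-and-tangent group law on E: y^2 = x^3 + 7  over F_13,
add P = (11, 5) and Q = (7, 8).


P != Q, so use the chord formula.
s = (y2 - y1) / (x2 - x1) = (3) / (9) mod 13 = 9
x3 = s^2 - x1 - x2 mod 13 = 9^2 - 11 - 7 = 11
y3 = s (x1 - x3) - y1 mod 13 = 9 * (11 - 11) - 5 = 8

P + Q = (11, 8)


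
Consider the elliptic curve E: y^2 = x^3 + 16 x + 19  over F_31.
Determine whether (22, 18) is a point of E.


Check whether y^2 = x^3 + 16 x + 19 (mod 31) for (x, y) = (22, 18).
LHS: y^2 = 18^2 mod 31 = 14
RHS: x^3 + 16 x + 19 = 22^3 + 16*22 + 19 mod 31 = 14
LHS = RHS

Yes, on the curve


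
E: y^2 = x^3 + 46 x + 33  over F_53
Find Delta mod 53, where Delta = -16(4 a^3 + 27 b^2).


4 a^3 + 27 b^2 = 4*46^3 + 27*33^2 = 389344 + 29403 = 418747
Delta = -16 * (418747) = -6699952
Delta mod 53 = 43

Delta = 43 (mod 53)


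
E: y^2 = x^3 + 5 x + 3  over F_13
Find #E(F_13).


For each x in F_13, count y with y^2 = x^3 + 5 x + 3 mod 13:
  x = 0: RHS = 3, y in [4, 9]  -> 2 point(s)
  x = 1: RHS = 9, y in [3, 10]  -> 2 point(s)
  x = 4: RHS = 9, y in [3, 10]  -> 2 point(s)
  x = 5: RHS = 10, y in [6, 7]  -> 2 point(s)
  x = 7: RHS = 4, y in [2, 11]  -> 2 point(s)
  x = 8: RHS = 9, y in [3, 10]  -> 2 point(s)
  x = 9: RHS = 10, y in [6, 7]  -> 2 point(s)
  x = 10: RHS = 0, y in [0]  -> 1 point(s)
  x = 12: RHS = 10, y in [6, 7]  -> 2 point(s)
Affine points: 17. Add the point at infinity: total = 18.

#E(F_13) = 18


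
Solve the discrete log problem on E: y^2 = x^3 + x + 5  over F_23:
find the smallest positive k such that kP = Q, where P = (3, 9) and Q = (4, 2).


Enumerate multiples of P until we hit Q = (4, 2):
  1P = (3, 9)
  2P = (18, 6)
  3P = (14, 7)
  4P = (22, 7)
  5P = (4, 2)
Match found at i = 5.

k = 5


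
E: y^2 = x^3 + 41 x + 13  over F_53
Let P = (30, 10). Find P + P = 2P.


Doubling: s = (3 x1^2 + a) / (2 y1)
s = (3*30^2 + 41) / (2*10) mod 53 = 39
x3 = s^2 - 2 x1 mod 53 = 39^2 - 2*30 = 30
y3 = s (x1 - x3) - y1 mod 53 = 39 * (30 - 30) - 10 = 43

2P = (30, 43)


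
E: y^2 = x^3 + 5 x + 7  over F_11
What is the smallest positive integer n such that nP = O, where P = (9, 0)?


Compute successive multiples of P until we hit O:
  1P = (9, 0)
  2P = O

ord(P) = 2


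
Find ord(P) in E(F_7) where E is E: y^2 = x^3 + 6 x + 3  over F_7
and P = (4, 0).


Compute successive multiples of P until we hit O:
  1P = (4, 0)
  2P = O

ord(P) = 2


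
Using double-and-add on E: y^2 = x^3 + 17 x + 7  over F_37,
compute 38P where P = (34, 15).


k = 38 = 100110_2 (binary, LSB first: 011001)
Double-and-add from P = (34, 15):
  bit 0 = 0: acc unchanged = O
  bit 1 = 1: acc = O + (7, 32) = (7, 32)
  bit 2 = 1: acc = (7, 32) + (30, 27) = (9, 36)
  bit 3 = 0: acc unchanged = (9, 36)
  bit 4 = 0: acc unchanged = (9, 36)
  bit 5 = 1: acc = (9, 36) + (16, 34) = (0, 9)

38P = (0, 9)


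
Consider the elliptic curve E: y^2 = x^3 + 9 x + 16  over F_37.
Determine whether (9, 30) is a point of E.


Check whether y^2 = x^3 + 9 x + 16 (mod 37) for (x, y) = (9, 30).
LHS: y^2 = 30^2 mod 37 = 12
RHS: x^3 + 9 x + 16 = 9^3 + 9*9 + 16 mod 37 = 12
LHS = RHS

Yes, on the curve


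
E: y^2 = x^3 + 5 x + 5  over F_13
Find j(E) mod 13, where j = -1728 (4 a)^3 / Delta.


Delta = -16(4 a^3 + 27 b^2) mod 13 = 11
-1728 * (4 a)^3 = -1728 * (4*5)^3 mod 13 = 5
j = 5 * 11^(-1) mod 13 = 4

j = 4 (mod 13)


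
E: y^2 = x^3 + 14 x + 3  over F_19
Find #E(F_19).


For each x in F_19, count y with y^2 = x^3 + 14 x + 3 mod 19:
  x = 2: RHS = 1, y in [1, 18]  -> 2 point(s)
  x = 4: RHS = 9, y in [3, 16]  -> 2 point(s)
  x = 7: RHS = 7, y in [8, 11]  -> 2 point(s)
  x = 8: RHS = 0, y in [0]  -> 1 point(s)
  x = 11: RHS = 6, y in [5, 14]  -> 2 point(s)
  x = 13: RHS = 7, y in [8, 11]  -> 2 point(s)
  x = 14: RHS = 17, y in [6, 13]  -> 2 point(s)
  x = 15: RHS = 16, y in [4, 15]  -> 2 point(s)
  x = 17: RHS = 5, y in [9, 10]  -> 2 point(s)
  x = 18: RHS = 7, y in [8, 11]  -> 2 point(s)
Affine points: 19. Add the point at infinity: total = 20.

#E(F_19) = 20


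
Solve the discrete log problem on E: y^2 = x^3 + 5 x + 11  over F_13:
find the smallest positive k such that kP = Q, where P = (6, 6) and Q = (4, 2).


Enumerate multiples of P until we hit Q = (4, 2):
  1P = (6, 6)
  2P = (4, 2)
Match found at i = 2.

k = 2
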